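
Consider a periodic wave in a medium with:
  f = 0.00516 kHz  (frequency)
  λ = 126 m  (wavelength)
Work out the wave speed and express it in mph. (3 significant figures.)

Directly: v = fλ.
f = 0.00516 kHz = 5.160 Hz; λ = 126 m.
v = 650.2 m/s
650.2 m/s × (1 mph / 0.4470 m/s) = 1454 mph

1450 mph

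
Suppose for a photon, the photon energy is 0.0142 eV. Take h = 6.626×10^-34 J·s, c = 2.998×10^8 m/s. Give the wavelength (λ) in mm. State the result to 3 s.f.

Rearranging: λ = hc/E.
E = 0.0142 eV = 2.275×10^-21 J; h = 6.626×10^-34 J·s; c = 2.998×10^8 m/s.
λ = 8.731×10^-5 m
8.731×10^-5 m × (1 mm / 0.001000 m) = 0.08731 mm

0.0873 mm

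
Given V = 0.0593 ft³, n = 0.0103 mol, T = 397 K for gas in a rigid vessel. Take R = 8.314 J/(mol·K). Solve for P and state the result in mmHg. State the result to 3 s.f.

From the ideal-gas law: P = nRT/V.
V = 0.0593 ft³ = 0.001679 m³; n = 0.0103 mol; T = 397 K; R = 8.314 J/(mol·K).
P = 20246 Pa
20246 Pa × (1 mmHg / 133.3 Pa) = 151.9 mmHg

152 mmHg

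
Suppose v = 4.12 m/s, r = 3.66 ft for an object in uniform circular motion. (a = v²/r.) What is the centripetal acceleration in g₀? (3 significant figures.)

a is given directly by: a = v²/r.
v = 4.12 m/s; r = 3.66 ft = 1.116 m.
a = 15.22 m/s²
15.22 m/s² × (1 g₀ / 9.807 m/s²) = 1.552 g₀

1.55 g₀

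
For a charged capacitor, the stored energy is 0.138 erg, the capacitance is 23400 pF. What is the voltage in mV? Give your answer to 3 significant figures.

1090 mV

Rearranging: V = √(2E/C).
E = 0.138 erg = 1.380×10^-8 J; C = 23400 pF = 2.340×10^-8 F.
V = 1.086 V  (the unit combination reduces to kg·m²/(A·s³) = V)
1.086 V × (1 mV / 0.001000 V) = 1086 mV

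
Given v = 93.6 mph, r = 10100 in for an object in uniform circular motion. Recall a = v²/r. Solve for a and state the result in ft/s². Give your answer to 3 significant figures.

22.4 ft/s²

Directly: a = v²/r.
v = 93.6 mph = 41.84 m/s; r = 10100 in = 256.5 m.
a = 6.825 m/s²
6.825 m/s² × (1 ft/s² / 0.3048 m/s²) = 22.39 ft/s²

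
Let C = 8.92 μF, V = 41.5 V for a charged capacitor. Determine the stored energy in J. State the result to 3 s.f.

Directly: E = ½CV².
C = 8.92 μF = 8.920×10^-6 F; V = 41.5 V.
E = 0.007681 J

0.00768 J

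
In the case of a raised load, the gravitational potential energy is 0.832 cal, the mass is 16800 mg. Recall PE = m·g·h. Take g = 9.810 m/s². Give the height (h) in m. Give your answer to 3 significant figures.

Rearranging: h = PE/(m·g).
PE = 0.832 cal = 3.481 J; m = 16800 mg = 0.01680 kg; g = 9.810 m/s².
h = 21.12 m

21.1 m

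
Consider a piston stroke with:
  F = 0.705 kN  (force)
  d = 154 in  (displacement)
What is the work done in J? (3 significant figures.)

Directly: W = F·d.
F = 0.705 kN = 705.0 N; d = 154 in = 3.912 m.
W = 2758 J

2760 J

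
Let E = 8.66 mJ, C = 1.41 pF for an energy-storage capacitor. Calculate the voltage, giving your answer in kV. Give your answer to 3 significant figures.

111 kV

Rearranging: V = √(2E/C).
E = 8.66 mJ = 0.008660 J; C = 1.41 pF = 1.410×10^-12 F.
V = 1.108×10^5 V
1.108×10^5 V × (1 kV / 1000 V) = 110.8 kV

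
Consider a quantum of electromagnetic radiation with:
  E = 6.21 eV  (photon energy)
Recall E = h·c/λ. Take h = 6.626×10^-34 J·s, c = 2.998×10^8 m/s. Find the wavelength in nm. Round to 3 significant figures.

200 nm

Rearranging E = h·c/λ for λ: λ = hc/E.
E = 6.21 eV = 9.950×10^-19 J; h = 6.626×10^-34 J·s; c = 2.998×10^8 m/s.
λ = 1.997×10^-7 m
1.997×10^-7 m × (1 nm / 1.000×10^-9 m) = 199.7 nm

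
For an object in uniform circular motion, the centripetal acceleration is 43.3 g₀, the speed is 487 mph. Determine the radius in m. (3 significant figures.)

112 m

Rearranging a = v²/r for r: r = v²/a.
a = 43.3 g₀ = 424.6 m/s²; v = 487 mph = 217.7 m/s.
r = 111.6 m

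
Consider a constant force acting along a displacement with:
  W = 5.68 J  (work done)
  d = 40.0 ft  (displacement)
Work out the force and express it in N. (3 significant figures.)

Solving W = F·d for F: F = W/d.
W = 5.68 J; d = 40.0 ft = 12.19 m.
F = 0.4659 N  (the unit combination reduces to kg·m/s² = N)

0.466 N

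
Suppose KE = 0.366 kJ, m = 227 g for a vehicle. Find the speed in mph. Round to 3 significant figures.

127 mph

Rearranging: v = √(2·KE/m).
KE = 0.366 kJ = 366.0 J; m = 227 g = 0.2270 kg.
v = 56.79 m/s
56.79 m/s × (1 mph / 0.4470 m/s) = 127.0 mph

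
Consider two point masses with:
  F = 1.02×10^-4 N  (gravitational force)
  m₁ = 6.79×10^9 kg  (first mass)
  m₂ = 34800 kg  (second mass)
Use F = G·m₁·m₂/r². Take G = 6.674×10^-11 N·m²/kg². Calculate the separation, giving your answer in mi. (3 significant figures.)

7.73 mi

From Newton's law of gravitation: r = √(G·m₁m₂/F).
F = 1.02×10^-4 N; m₁ = 6.79×10^9 kg; m₂ = 34800 kg; G = 6.674×10^-11 N·m²/kg².
r = 12434 m
12434 m × (1 mi / 1609 m) = 7.726 mi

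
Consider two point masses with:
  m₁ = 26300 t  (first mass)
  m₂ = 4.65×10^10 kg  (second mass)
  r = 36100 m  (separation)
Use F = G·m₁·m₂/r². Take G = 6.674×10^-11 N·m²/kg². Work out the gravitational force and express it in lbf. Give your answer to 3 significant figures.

0.0141 lbf

Directly: F = Gm₁m₂/r².
m₁ = 26300 t = 2.630×10^7 kg; m₂ = 4.65×10^10 kg; r = 36100 m; G = 6.674×10^-11 N·m²/kg².
F = 0.06263 N
0.06263 N × (1 lbf / 4.448 N) = 0.01408 lbf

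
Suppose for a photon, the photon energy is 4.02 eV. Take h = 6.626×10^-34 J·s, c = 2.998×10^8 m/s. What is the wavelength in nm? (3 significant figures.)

Rearranging: λ = hc/E.
E = 4.02 eV = 6.441×10^-19 J; h = 6.626×10^-34 J·s; c = 2.998×10^8 m/s.
λ = 3.084×10^-7 m
3.084×10^-7 m × (1 nm / 1.000×10^-9 m) = 308.4 nm

308 nm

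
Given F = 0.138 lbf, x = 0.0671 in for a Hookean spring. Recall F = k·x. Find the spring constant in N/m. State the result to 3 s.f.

360 N/m

Rearranging: k = F/x.
F = 0.138 lbf = 0.6139 N; x = 0.0671 in = 0.001704 m.
k = 360.2 N/m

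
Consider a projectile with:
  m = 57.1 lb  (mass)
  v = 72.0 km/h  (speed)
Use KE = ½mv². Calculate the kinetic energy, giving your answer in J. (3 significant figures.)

KE is given directly by: KE = ½mv².
m = 57.1 lb = 25.90 kg; v = 72.0 km/h = 20.00 m/s.
KE = 5180 J

5180 J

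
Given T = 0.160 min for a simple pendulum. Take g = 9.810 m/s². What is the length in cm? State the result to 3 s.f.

2290 cm

Solving T = 2π√(L/g) for L: L = g·(T/2π)².
T = 0.160 min = 9.600 s; g = 9.810 m/s².
L = 22.90 m
22.90 m × (1 cm / 0.01000 m) = 2290 cm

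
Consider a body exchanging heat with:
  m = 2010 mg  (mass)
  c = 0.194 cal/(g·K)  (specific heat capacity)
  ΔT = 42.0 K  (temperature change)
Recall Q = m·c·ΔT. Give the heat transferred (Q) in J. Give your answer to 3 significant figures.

Directly: Q = mcΔT.
m = 2010 mg = 0.002010 kg; c = 0.194 cal/(g·K) = 811.7 J/(kg·K); ΔT = 42.0 K.
Q = 68.52 J

68.5 J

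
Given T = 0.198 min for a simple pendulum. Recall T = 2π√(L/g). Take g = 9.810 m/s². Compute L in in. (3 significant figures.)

Solving T = 2π√(L/g) for L: L = g·(T/2π)².
T = 0.198 min = 11.88 s; g = 9.810 m/s².
L = 35.07 m
35.07 m × (1 in / 0.02540 m) = 1381 in

1380 in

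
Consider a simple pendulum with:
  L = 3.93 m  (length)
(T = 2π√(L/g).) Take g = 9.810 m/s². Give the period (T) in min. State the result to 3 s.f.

0.0663 min

T is given directly by: T = 2π√(L/g).
L = 3.93 m; g = 9.810 m/s².
T = 3.977 s
3.977 s × (1 min / 60.00 s) = 0.06628 min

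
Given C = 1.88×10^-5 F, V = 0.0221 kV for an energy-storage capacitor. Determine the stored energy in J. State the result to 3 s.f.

Directly: E = ½CV².
C = 1.88×10^-5 F; V = 0.0221 kV = 22.10 V.
E = 0.004591 J

0.00459 J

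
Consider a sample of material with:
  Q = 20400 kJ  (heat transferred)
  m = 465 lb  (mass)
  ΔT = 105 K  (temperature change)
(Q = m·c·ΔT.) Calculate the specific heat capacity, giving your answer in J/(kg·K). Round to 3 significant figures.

Rearranging Q = m·c·ΔT for c: c = Q/(m·ΔT).
Q = 20400 kJ = 2.040×10^7 J; m = 465 lb = 210.9 kg; ΔT = 105 K.
c = 921.1 J/(kg·K)

921 J/(kg·K)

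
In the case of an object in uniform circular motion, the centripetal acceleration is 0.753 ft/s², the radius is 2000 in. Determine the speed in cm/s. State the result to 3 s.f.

341 cm/s

Rearranging a = v²/r for v: v = √(a·r).
a = 0.753 ft/s² = 0.2295 m/s²; r = 2000 in = 50.80 m.
v = 3.415 m/s
3.415 m/s × (1 cm/s / 0.01000 m/s) = 341.5 cm/s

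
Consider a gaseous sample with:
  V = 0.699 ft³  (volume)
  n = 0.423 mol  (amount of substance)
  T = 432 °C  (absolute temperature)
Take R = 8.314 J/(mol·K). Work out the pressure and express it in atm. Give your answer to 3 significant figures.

1.24 atm

Directly: P = nRT/V.
V = 0.699 ft³ = 0.01979 m³; n = 0.423 mol; T = 432 °C = 705.1 K; R = 8.314 J/(mol·K).
P = 1.253×10^5 Pa
1.253×10^5 Pa × (1 atm / 1.013×10^5 Pa) = 1.236 atm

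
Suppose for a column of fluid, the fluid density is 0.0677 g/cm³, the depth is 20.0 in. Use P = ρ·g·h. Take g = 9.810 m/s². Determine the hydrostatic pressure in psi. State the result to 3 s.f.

P is given directly by: P = ρgh.
ρ = 0.0677 g/cm³ = 67.70 kg/m³; h = 20.0 in = 0.5080 m; g = 9.810 m/s².
P = 337.4 Pa  (the unit combination reduces to kg/(m·s²) = Pa)
337.4 Pa × (1 psi / 6895 Pa) = 0.04893 psi

0.0489 psi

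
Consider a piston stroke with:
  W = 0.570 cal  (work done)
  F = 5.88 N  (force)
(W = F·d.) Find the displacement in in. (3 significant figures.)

Rearranging: d = W/F.
W = 0.570 cal = 2.385 J; F = 5.88 N.
d = 0.4056 m
0.4056 m × (1 in / 0.02540 m) = 15.97 in

16.0 in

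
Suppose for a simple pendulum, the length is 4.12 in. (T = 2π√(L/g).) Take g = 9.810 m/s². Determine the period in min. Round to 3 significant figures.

0.0108 min

T is given directly by: T = 2π√(L/g).
L = 4.12 in = 0.1046 m; g = 9.810 m/s².
T = 0.6489 s
0.6489 s × (1 min / 60.00 s) = 0.01082 min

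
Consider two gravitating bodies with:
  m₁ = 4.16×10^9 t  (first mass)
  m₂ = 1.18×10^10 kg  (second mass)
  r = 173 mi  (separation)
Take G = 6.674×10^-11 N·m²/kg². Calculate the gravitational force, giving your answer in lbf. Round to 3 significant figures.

From Newton's law of gravitation: F = Gm₁m₂/r².
m₁ = 4.16×10^9 t = 4.160×10^12 kg; m₂ = 1.18×10^10 kg; r = 173 mi = 2.784×10^5 m; G = 6.674×10^-11 N·m²/kg².
F = 42.26 N  (the unit combination reduces to kg·m/s² = N)
42.26 N × (1 lbf / 4.448 N) = 9.501 lbf

9.50 lbf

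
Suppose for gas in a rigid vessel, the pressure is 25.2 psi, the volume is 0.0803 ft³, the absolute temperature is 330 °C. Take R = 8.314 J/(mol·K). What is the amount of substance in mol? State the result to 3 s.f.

Solving PV = nRT for n: n = PV/(RT).
P = 25.2 psi = 1.737×10^5 Pa; V = 0.0803 ft³ = 0.002274 m³; T = 330 °C = 603.1 K; R = 8.314 J/(mol·K).
n = 0.07879 mol

0.0788 mol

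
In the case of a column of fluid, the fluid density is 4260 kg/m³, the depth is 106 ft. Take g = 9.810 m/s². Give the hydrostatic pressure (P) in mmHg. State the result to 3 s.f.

P is given directly by: P = ρgh.
ρ = 4260 kg/m³; h = 106 ft = 32.31 m; g = 9.810 m/s².
P = 1.350×10^6 Pa  (the unit combination reduces to kg/(m·s²) = Pa)
1.350×10^6 Pa × (1 mmHg / 133.3 Pa) = 10127 mmHg

10100 mmHg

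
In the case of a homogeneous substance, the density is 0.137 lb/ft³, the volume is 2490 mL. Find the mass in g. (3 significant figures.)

Solving ρ = m/V for m: m = ρV.
ρ = 0.137 lb/ft³ = 2.195 kg/m³; V = 2490 mL = 0.002490 m³.
m = 0.005464 kg
0.005464 kg × (1 g / 0.001000 kg) = 5.464 g

5.46 g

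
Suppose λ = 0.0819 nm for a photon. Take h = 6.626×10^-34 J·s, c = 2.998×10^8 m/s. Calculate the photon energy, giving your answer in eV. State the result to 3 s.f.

Directly: E = hc/λ.
λ = 0.0819 nm = 8.190×10^-11 m; h = 6.626×10^-34 J·s; c = 2.998×10^8 m/s.
E = 2.425×10^-15 J
2.425×10^-15 J × (1 eV / 1.602×10^-19 J) = 15139 eV

15100 eV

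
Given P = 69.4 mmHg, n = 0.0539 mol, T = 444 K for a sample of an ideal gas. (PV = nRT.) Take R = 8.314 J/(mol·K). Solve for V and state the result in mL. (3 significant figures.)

Rearranging: V = nRT/P.
P = 69.4 mmHg = 9253 Pa; n = 0.0539 mol; T = 444 K; R = 8.314 J/(mol·K).
V = 0.02150 m³
0.02150 m³ × (1 mL / 1.000×10^-6 m³) = 21504 mL

21500 mL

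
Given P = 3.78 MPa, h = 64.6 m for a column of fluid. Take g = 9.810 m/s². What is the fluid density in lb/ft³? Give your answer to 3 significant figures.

Solving P = ρ·g·h for ρ: ρ = P/(g·h).
P = 3.78 MPa = 3.780×10^6 Pa; h = 64.6 m; g = 9.810 m/s².
ρ = 5965 kg/m³
5965 kg/m³ × (1 lb/ft³ / 16.02 kg/m³) = 372.4 lb/ft³

372 lb/ft³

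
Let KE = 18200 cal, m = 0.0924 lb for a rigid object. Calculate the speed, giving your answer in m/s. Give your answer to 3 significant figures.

Rearranging: v = √(2·KE/m).
KE = 18200 cal = 76149 J; m = 0.0924 lb = 0.04191 kg.
v = 1906 m/s

1910 m/s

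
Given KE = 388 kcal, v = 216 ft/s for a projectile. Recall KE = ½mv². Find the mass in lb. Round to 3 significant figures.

Rearranging: m = 2·KE/v².
KE = 388 kcal = 1.623×10^6 J; v = 216 ft/s = 65.84 m/s.
m = 749.1 kg
749.1 kg × (1 lb / 0.4536 kg) = 1651 lb

1650 lb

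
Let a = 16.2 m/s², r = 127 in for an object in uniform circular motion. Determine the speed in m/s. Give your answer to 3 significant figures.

Rearranging: v = √(a·r).
a = 16.2 m/s²; r = 127 in = 3.226 m.
v = 7.229 m/s

7.23 m/s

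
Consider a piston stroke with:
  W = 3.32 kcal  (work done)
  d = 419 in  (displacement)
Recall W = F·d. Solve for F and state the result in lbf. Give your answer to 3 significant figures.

Rearranging W = F·d for F: F = W/d.
W = 3.32 kcal = 13891 J; d = 419 in = 10.64 m.
F = 1305 N
1305 N × (1 lbf / 4.448 N) = 293.4 lbf

293 lbf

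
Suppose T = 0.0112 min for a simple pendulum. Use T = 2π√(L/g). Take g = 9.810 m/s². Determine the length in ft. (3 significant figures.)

Rearranging T = 2π√(L/g) for L: L = g·(T/2π)².
T = 0.0112 min = 0.6720 s; g = 9.810 m/s².
L = 0.1122 m
0.1122 m × (1 ft / 0.3048 m) = 0.3682 ft

0.368 ft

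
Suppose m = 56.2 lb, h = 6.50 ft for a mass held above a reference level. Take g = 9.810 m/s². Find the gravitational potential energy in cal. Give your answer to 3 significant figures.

Directly: PE = mgh.
m = 56.2 lb = 25.49 kg; h = 6.50 ft = 1.981 m; g = 9.810 m/s².
PE = 495.4 J  (the unit combination reduces to kg·m²/s² = J)
495.4 J × (1 cal / 4.184 J) = 118.4 cal

118 cal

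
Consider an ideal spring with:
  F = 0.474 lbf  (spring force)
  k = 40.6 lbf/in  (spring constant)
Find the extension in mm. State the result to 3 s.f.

0.297 mm

From Hooke's law: x = F/k.
F = 0.474 lbf = 2.108 N; k = 40.6 lbf/in = 7110 N/m.
x = 2.965×10^-4 m
2.965×10^-4 m × (1 mm / 0.001000 m) = 0.2965 mm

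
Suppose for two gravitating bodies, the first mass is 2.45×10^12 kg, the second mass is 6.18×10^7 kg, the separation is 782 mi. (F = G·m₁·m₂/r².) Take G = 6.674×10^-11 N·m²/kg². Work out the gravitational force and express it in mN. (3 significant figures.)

Directly: F = Gm₁m₂/r².
m₁ = 2.45×10^12 kg; m₂ = 6.18×10^7 kg; r = 782 mi = 1.259×10^6 m; G = 6.674×10^-11 N·m²/kg².
F = 0.006380 N
0.006380 N × (1 mN / 0.001000 N) = 6.380 mN

6.38 mN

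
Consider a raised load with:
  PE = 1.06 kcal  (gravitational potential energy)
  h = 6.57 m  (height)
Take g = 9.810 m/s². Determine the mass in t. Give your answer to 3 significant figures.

0.0688 t

Rearranging PE = m·g·h for m: m = PE/(g·h).
PE = 1.06 kcal = 4435 J; h = 6.57 m; g = 9.810 m/s².
m = 68.81 kg
68.81 kg × (1 t / 1000 kg) = 0.06881 t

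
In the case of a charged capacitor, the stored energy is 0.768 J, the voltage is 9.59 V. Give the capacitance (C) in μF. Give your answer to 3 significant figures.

16700 μF

Rearranging: C = 2E/V².
E = 0.768 J; V = 9.59 V.
C = 0.01670 F
0.01670 F × (1 μF / 1.000×10^-6 F) = 16701 μF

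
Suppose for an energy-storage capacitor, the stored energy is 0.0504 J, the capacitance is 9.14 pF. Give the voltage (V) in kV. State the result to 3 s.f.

Rearranging E = ½C·V² for V: V = √(2E/C).
E = 0.0504 J; C = 9.14 pF = 9.140×10^-12 F.
V = 1.050×10^5 V  (the unit combination reduces to kg·m²/(A·s³) = V)
1.050×10^5 V × (1 kV / 1000 V) = 105.0 kV

105 kV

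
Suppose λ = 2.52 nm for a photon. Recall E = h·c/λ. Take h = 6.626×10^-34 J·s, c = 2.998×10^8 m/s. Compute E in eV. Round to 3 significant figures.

Directly: E = hc/λ.
λ = 2.52 nm = 2.520×10^-9 m; h = 6.626×10^-34 J·s; c = 2.998×10^8 m/s.
E = 7.883×10^-17 J
7.883×10^-17 J × (1 eV / 1.602×10^-19 J) = 492.0 eV

492 eV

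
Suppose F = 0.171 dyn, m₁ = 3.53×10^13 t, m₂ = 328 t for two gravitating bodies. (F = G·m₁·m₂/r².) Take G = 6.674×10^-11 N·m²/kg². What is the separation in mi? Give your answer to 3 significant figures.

Rearranging F = G·m₁·m₂/r² for r: r = √(G·m₁m₂/F).
F = 0.171 dyn = 1.710×10^-6 N; m₁ = 3.53×10^13 t = 3.530×10^16 kg; m₂ = 328 t = 3.280×10^5 kg; G = 6.674×10^-11 N·m²/kg².
r = 6.722×10^8 m
6.722×10^8 m × (1 mi / 1609 m) = 4.177×10^5 mi

4.18×10^5 mi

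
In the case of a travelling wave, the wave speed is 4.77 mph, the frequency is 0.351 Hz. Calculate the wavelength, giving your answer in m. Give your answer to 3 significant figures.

6.08 m

Rearranging v = f·λ for λ: λ = v/f.
v = 4.77 mph = 2.132 m/s; f = 0.351 Hz.
λ = 6.075 m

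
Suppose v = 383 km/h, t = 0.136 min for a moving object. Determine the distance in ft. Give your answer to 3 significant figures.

2850 ft

Rearranging v = d/t for d: d = v·t.
v = 383 km/h = 106.4 m/s; t = 0.136 min = 8.160 s.
d = 868.1 m
868.1 m × (1 ft / 0.3048 m) = 2848 ft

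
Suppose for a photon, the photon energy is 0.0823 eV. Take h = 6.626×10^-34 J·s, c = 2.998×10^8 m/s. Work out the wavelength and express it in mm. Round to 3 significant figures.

Solving E = h·c/λ for λ: λ = hc/E.
E = 0.0823 eV = 1.319×10^-20 J; h = 6.626×10^-34 J·s; c = 2.998×10^8 m/s.
λ = 1.507×10^-5 m
1.507×10^-5 m × (1 mm / 0.001000 m) = 0.01507 mm

0.0151 mm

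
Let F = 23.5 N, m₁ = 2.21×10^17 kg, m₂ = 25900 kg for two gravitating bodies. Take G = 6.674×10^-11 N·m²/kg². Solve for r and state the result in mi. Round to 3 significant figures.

Rearranging: r = √(G·m₁m₂/F).
F = 23.5 N; m₁ = 2.21×10^17 kg; m₂ = 25900 kg; G = 6.674×10^-11 N·m²/kg².
r = 1.275×10^5 m
1.275×10^5 m × (1 mi / 1609 m) = 79.22 mi

79.2 mi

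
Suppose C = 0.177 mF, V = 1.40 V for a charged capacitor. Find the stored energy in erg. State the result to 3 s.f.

E is given directly by: E = ½CV².
C = 0.177 mF = 1.770×10^-4 F; V = 1.40 V.
E = 1.735×10^-4 J
1.735×10^-4 J × (1 erg / 1.000×10^-7 J) = 1735 erg

1730 erg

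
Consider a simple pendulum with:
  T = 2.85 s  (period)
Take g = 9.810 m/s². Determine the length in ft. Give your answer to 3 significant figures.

Rearranging T = 2π√(L/g) for L: L = g·(T/2π)².
T = 2.85 s; g = 9.810 m/s².
L = 2.018 m
2.018 m × (1 ft / 0.3048 m) = 6.622 ft

6.62 ft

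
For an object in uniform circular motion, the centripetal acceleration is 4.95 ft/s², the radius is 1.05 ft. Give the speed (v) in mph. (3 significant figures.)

1.55 mph

Rearranging: v = √(a·r).
a = 4.95 ft/s² = 1.509 m/s²; r = 1.05 ft = 0.3200 m.
v = 0.6949 m/s
0.6949 m/s × (1 mph / 0.4470 m/s) = 1.554 mph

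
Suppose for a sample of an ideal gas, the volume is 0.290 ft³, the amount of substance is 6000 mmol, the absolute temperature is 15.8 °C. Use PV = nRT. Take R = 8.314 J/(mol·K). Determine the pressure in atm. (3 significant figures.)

Directly: P = nRT/V.
V = 0.290 ft³ = 0.008212 m³; n = 6000 mmol = 6.000 mol; T = 15.8 °C = 288.9 K; R = 8.314 J/(mol·K).
P = 1.755×10^6 Pa
1.755×10^6 Pa × (1 atm / 1.013×10^5 Pa) = 17.32 atm

17.3 atm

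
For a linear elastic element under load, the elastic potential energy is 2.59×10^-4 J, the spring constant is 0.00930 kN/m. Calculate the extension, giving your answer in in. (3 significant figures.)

0.294 in

Rearranging: x = √(2U/k).
U = 2.59×10^-4 J; k = 0.00930 kN/m = 9.300 N/m.
x = 0.007463 m
0.007463 m × (1 in / 0.02540 m) = 0.2938 in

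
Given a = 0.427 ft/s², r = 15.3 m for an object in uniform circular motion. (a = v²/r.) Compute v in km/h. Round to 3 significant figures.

Solving a = v²/r for v: v = √(a·r).
a = 0.427 ft/s² = 0.1301 m/s²; r = 15.3 m.
v = 1.411 m/s
1.411 m/s × (1 km/h / 0.2778 m/s) = 5.080 km/h

5.08 km/h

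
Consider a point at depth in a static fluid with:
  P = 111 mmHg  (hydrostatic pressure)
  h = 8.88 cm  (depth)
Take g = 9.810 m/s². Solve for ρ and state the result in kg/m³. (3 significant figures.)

Rearranging P = ρ·g·h for ρ: ρ = P/(g·h).
P = 111 mmHg = 14799 Pa; h = 8.88 cm = 0.08880 m; g = 9.810 m/s².
ρ = 16988 kg/m³

17000 kg/m³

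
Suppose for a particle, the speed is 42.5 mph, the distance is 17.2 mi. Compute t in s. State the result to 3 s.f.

1460 s

Solving v = d/t for t: t = d/v.
v = 42.5 mph = 19.00 m/s; d = 17.2 mi = 27681 m.
t = 1457 s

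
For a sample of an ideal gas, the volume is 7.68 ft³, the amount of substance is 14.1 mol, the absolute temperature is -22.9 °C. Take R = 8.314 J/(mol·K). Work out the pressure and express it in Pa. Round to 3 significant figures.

Directly: P = nRT/V.
V = 7.68 ft³ = 0.2175 m³; n = 14.1 mol; T = -22.9 °C = 250.2 K; R = 8.314 J/(mol·K).
P = 1.349×10^5 Pa

1.35×10^5 Pa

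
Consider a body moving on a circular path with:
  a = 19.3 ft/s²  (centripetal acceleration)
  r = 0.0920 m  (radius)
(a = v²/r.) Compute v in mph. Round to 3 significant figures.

Rearranging: v = √(a·r).
a = 19.3 ft/s² = 5.883 m/s²; r = 0.0920 m.
v = 0.7357 m/s
0.7357 m/s × (1 mph / 0.4470 m/s) = 1.646 mph

1.65 mph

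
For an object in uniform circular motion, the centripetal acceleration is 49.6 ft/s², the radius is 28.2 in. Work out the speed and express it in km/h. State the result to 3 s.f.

11.8 km/h

Rearranging: v = √(a·r).
a = 49.6 ft/s² = 15.12 m/s²; r = 28.2 in = 0.7163 m.
v = 3.291 m/s
3.291 m/s × (1 km/h / 0.2778 m/s) = 11.85 km/h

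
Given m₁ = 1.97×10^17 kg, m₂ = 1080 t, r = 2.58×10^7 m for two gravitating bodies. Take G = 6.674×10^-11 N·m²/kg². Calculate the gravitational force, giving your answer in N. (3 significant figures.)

F is given directly by: F = Gm₁m₂/r².
m₁ = 1.97×10^17 kg; m₂ = 1080 t = 1.080×10^6 kg; r = 2.58×10^7 m; G = 6.674×10^-11 N·m²/kg².
F = 0.02133 N

0.0213 N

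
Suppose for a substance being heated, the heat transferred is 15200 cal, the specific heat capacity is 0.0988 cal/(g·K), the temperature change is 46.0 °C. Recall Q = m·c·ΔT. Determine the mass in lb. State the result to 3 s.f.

Rearranging Q = m·c·ΔT for m: m = Q/(c·ΔT).
Q = 15200 cal = 63597 J; c = 0.0988 cal/(g·K) = 413.4 J/(kg·K); ΔT = 46.0 °C = 46.00 K.
m = 3.344 kg
3.344 kg × (1 lb / 0.4536 kg) = 7.373 lb

7.37 lb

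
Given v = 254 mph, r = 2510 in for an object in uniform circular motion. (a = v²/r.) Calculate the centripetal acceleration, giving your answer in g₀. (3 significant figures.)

a is given directly by: a = v²/r.
v = 254 mph = 113.5 m/s; r = 2510 in = 63.75 m.
a = 202.2 m/s²
202.2 m/s² × (1 g₀ / 9.807 m/s²) = 20.62 g₀

20.6 g₀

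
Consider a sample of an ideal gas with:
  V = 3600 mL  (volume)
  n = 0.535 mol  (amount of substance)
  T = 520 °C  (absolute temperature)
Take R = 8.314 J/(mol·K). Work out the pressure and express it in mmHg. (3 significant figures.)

7350 mmHg

Directly: P = nRT/V.
V = 3600 mL = 0.003600 m³; n = 0.535 mol; T = 520 °C = 793.1 K; R = 8.314 J/(mol·K).
P = 9.800×10^5 Pa  (the unit combination reduces to kg/(m·s²) = Pa)
9.800×10^5 Pa × (1 mmHg / 133.3 Pa) = 7350 mmHg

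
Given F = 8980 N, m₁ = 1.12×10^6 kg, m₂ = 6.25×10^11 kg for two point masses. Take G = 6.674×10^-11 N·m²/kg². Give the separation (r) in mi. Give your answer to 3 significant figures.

0.0448 mi

Rearranging F = G·m₁·m₂/r² for r: r = √(G·m₁m₂/F).
F = 8980 N; m₁ = 1.12×10^6 kg; m₂ = 6.25×10^11 kg; G = 6.674×10^-11 N·m²/kg².
r = 72.13 m
72.13 m × (1 mi / 1609 m) = 0.04482 mi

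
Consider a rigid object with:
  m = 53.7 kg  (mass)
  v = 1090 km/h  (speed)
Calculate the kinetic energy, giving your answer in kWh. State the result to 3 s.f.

KE is given directly by: KE = ½mv².
m = 53.7 kg; v = 1090 km/h = 302.8 m/s.
KE = 2.461×10^6 J
2.461×10^6 J × (1 kWh / 3.600×10^6 J) = 0.6837 kWh

0.684 kWh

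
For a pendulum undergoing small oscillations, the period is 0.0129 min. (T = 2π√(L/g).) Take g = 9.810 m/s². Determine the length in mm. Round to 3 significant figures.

Rearranging T = 2π√(L/g) for L: L = g·(T/2π)².
T = 0.0129 min = 0.7740 s; g = 9.810 m/s².
L = 0.1489 m
0.1489 m × (1 mm / 0.001000 m) = 148.9 mm

149 mm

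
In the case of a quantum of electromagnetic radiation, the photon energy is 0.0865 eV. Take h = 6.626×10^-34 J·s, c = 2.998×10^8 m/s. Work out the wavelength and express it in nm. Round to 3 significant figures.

14300 nm

Solving E = h·c/λ for λ: λ = hc/E.
E = 0.0865 eV = 1.386×10^-20 J; h = 6.626×10^-34 J·s; c = 2.998×10^8 m/s.
λ = 1.433×10^-5 m
1.433×10^-5 m × (1 nm / 1.000×10^-9 m) = 14334 nm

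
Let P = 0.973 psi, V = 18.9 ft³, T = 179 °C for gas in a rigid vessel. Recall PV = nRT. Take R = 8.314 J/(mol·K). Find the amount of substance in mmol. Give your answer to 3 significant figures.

955 mmol

Rearranging: n = PV/(RT).
P = 0.973 psi = 6709 Pa; V = 18.9 ft³ = 0.5352 m³; T = 179 °C = 452.1 K; R = 8.314 J/(mol·K).
n = 0.9551 mol
0.9551 mol × (1 mmol / 0.001000 mol) = 955.1 mmol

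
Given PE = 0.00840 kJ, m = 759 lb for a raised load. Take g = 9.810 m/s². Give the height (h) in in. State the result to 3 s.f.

0.0979 in

Solving PE = m·g·h for h: h = PE/(m·g).
PE = 0.00840 kJ = 8.400 J; m = 759 lb = 344.3 kg; g = 9.810 m/s².
h = 0.002487 m
0.002487 m × (1 in / 0.02540 m) = 0.09792 in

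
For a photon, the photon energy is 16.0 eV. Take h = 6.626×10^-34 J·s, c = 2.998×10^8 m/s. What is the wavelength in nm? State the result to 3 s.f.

77.5 nm

Solving E = h·c/λ for λ: λ = hc/E.
E = 16.0 eV = 2.563×10^-18 J; h = 6.626×10^-34 J·s; c = 2.998×10^8 m/s.
λ = 7.749×10^-8 m
7.749×10^-8 m × (1 nm / 1.000×10^-9 m) = 77.49 nm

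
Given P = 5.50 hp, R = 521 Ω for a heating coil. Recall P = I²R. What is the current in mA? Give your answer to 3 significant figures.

2810 mA

Solving P = I²R for I: I = √(P/R).
P = 5.50 hp = 4101 W; R = 521 Ω.
I = 2.806 A
2.806 A × (1 mA / 0.001000 A) = 2806 mA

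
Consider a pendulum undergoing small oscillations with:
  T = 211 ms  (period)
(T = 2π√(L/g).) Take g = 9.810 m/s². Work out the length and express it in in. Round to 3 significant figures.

0.436 in

Rearranging: L = g·(T/2π)².
T = 211 ms = 0.2110 s; g = 9.810 m/s².
L = 0.01106 m
0.01106 m × (1 in / 0.02540 m) = 0.4356 in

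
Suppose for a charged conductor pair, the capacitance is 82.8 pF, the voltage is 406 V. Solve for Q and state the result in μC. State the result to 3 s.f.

0.0336 μC

Rearranging: Q = CV.
C = 82.8 pF = 8.280×10^-11 F; V = 406 V.
Q = 3.362×10^-8 C  (the unit combination reduces to A·s = C)
3.362×10^-8 C × (1 μC / 1.000×10^-6 C) = 0.03362 μC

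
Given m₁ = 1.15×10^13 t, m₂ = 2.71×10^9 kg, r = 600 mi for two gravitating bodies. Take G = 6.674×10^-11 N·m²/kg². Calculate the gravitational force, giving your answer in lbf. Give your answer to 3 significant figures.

501 lbf

Directly: F = Gm₁m₂/r².
m₁ = 1.15×10^13 t = 1.150×10^16 kg; m₂ = 2.71×10^9 kg; r = 600 mi = 9.656×10^5 m; G = 6.674×10^-11 N·m²/kg².
F = 2231 N  (the unit combination reduces to kg·m/s² = N)
2231 N × (1 lbf / 4.448 N) = 501.5 lbf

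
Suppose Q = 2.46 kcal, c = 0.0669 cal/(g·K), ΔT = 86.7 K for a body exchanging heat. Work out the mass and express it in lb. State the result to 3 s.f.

0.935 lb

Rearranging: m = Q/(c·ΔT).
Q = 2.46 kcal = 10293 J; c = 0.0669 cal/(g·K) = 279.9 J/(kg·K); ΔT = 86.7 K.
m = 0.4241 kg
0.4241 kg × (1 lb / 0.4536 kg) = 0.9350 lb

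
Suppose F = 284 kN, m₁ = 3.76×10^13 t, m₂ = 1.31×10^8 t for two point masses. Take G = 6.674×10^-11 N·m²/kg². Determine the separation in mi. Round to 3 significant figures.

From Newton's law of gravitation: r = √(G·m₁m₂/F).
F = 284 kN = 2.840×10^5 N; m₁ = 3.76×10^13 t = 3.760×10^16 kg; m₂ = 1.31×10^8 t = 1.310×10^11 kg; G = 6.674×10^-11 N·m²/kg².
r = 1.076×10^6 m
1.076×10^6 m × (1 mi / 1609 m) = 668.5 mi

669 mi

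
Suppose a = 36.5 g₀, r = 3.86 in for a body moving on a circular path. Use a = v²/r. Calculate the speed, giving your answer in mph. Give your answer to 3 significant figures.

Solving a = v²/r for v: v = √(a·r).
a = 36.5 g₀ = 357.9 m/s²; r = 3.86 in = 0.09804 m.
v = 5.924 m/s
5.924 m/s × (1 mph / 0.4470 m/s) = 13.25 mph

13.3 mph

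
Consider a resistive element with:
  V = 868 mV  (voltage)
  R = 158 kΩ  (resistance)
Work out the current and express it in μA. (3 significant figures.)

Solving V = I·R for I: I = V/R.
V = 868 mV = 0.8680 V; R = 158 kΩ = 1.580×10^5 Ω.
I = 5.494×10^-6 A
5.494×10^-6 A × (1 μA / 1.000×10^-6 A) = 5.494 μA

5.49 μA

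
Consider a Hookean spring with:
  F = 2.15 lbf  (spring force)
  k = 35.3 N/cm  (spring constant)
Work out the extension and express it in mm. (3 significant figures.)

2.71 mm

From Hooke's law: x = F/k.
F = 2.15 lbf = 9.564 N; k = 35.3 N/cm = 3530 N/m.
x = 0.002709 m
0.002709 m × (1 mm / 0.001000 m) = 2.709 mm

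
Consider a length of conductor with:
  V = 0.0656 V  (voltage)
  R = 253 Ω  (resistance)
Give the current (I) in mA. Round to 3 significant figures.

From Ohm's law: I = V/R.
V = 0.0656 V; R = 253 Ω.
I = 2.593×10^-4 A
2.593×10^-4 A × (1 mA / 0.001000 A) = 0.2593 mA

0.259 mA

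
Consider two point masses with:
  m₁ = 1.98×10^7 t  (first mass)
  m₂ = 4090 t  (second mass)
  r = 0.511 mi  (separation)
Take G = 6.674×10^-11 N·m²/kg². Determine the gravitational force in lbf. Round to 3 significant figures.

1.80 lbf

From Newton's law of gravitation: F = Gm₁m₂/r².
m₁ = 1.98×10^7 t = 1.980×10^10 kg; m₂ = 4090 t = 4.090×10^6 kg; r = 0.511 mi = 822.4 m; G = 6.674×10^-11 N·m²/kg².
F = 7.992 N  (the unit combination reduces to kg·m/s² = N)
7.992 N × (1 lbf / 4.448 N) = 1.797 lbf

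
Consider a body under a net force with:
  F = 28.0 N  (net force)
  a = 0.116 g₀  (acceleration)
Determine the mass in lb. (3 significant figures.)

From Newton's second law: m = F/a.
F = 28.0 N; a = 0.116 g₀ = 1.138 m/s².
m = 24.61 kg
24.61 kg × (1 lb / 0.4536 kg) = 54.26 lb

54.3 lb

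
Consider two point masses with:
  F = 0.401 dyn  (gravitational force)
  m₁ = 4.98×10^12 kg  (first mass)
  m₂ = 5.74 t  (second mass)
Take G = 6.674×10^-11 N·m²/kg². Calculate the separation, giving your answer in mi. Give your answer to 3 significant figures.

429 mi

Rearranging: r = √(G·m₁m₂/F).
F = 0.401 dyn = 4.010×10^-6 N; m₁ = 4.98×10^12 kg; m₂ = 5.74 t = 5740 kg; G = 6.674×10^-11 N·m²/kg².
r = 6.897×10^5 m
6.897×10^5 m × (1 mi / 1609 m) = 428.6 mi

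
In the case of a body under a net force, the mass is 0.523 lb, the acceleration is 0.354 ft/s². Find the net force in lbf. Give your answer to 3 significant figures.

From Newton's second law: F = m·a.
m = 0.523 lb = 0.2372 kg; a = 0.354 ft/s² = 0.1079 m/s².
F = 0.02560 N
0.02560 N × (1 lbf / 4.448 N) = 0.005754 lbf

0.00575 lbf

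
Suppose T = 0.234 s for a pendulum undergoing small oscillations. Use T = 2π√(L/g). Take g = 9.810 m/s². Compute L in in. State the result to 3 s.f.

0.536 in

Rearranging: L = g·(T/2π)².
T = 0.234 s; g = 9.810 m/s².
L = 0.01361 m
0.01361 m × (1 in / 0.02540 m) = 0.5357 in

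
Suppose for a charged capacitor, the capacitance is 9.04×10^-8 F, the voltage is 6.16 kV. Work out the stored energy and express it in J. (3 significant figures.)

1.72 J

E is given directly by: E = ½CV².
C = 9.04×10^-8 F; V = 6.16 kV = 6160 V.
E = 1.715 J  (the unit combination reduces to kg·m²/s² = J)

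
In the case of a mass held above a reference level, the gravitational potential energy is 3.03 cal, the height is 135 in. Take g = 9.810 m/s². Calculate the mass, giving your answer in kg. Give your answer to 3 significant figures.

Rearranging PE = m·g·h for m: m = PE/(g·h).
PE = 3.03 cal = 12.68 J; h = 135 in = 3.429 m; g = 9.810 m/s².
m = 0.3769 kg

0.377 kg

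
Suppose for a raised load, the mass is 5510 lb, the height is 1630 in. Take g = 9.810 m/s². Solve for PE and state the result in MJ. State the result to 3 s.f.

1.02 MJ

Directly: PE = mgh.
m = 5510 lb = 2499 kg; h = 1630 in = 41.40 m; g = 9.810 m/s².
PE = 1.015×10^6 J
1.015×10^6 J × (1 MJ / 1.000×10^6 J) = 1.015 MJ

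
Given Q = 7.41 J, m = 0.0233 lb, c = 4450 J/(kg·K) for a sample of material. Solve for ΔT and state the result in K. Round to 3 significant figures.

Solving Q = m·c·ΔT for ΔT: ΔT = Q/(m·c).
Q = 7.41 J; m = 0.0233 lb = 0.01057 kg; c = 4450 J/(kg·K).
ΔT = 0.1576 K

0.158 K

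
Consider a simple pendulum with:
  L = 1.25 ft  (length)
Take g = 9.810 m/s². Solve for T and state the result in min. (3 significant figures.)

T is given directly by: T = 2π√(L/g).
L = 1.25 ft = 0.3810 m; g = 9.810 m/s².
T = 1.238 s
1.238 s × (1 min / 60.00 s) = 0.02064 min

0.0206 min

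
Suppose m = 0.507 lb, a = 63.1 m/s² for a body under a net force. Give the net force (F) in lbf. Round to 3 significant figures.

3.26 lbf

Directly: F = m·a.
m = 0.507 lb = 0.2300 kg; a = 63.1 m/s².
F = 14.51 N
14.51 N × (1 lbf / 4.448 N) = 3.262 lbf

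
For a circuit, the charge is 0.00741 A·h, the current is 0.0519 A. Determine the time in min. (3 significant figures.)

8.57 min

Solving q = I·t for t: t = q/I.
q = 0.00741 A·h = 26.68 C; I = 0.0519 A.
t = 514.0 s
514.0 s × (1 min / 60.00 s) = 8.566 min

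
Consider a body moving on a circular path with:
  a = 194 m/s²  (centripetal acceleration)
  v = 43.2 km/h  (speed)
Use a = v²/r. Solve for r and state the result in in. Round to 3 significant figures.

Solving a = v²/r for r: r = v²/a.
a = 194 m/s²; v = 43.2 km/h = 12.00 m/s.
r = 0.7423 m
0.7423 m × (1 in / 0.02540 m) = 29.22 in

29.2 in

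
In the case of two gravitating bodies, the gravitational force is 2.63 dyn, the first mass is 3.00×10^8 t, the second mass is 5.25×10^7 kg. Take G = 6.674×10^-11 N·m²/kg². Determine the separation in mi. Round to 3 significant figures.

3930 mi

From Newton's law of gravitation: r = √(G·m₁m₂/F).
F = 2.63 dyn = 2.630×10^-5 N; m₁ = 3.00×10^8 t = 3.000×10^11 kg; m₂ = 5.25×10^7 kg; G = 6.674×10^-11 N·m²/kg².
r = 6.322×10^6 m
6.322×10^6 m × (1 mi / 1609 m) = 3928 mi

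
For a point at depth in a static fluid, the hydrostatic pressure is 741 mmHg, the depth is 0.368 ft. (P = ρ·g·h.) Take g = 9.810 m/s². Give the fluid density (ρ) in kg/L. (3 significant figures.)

89.8 kg/L

Rearranging: ρ = P/(g·h).
P = 741 mmHg = 98792 Pa; h = 0.368 ft = 0.1122 m; g = 9.810 m/s².
ρ = 89782 kg/m³
89782 kg/m³ × (1 kg/L / 1000 kg/m³) = 89.78 kg/L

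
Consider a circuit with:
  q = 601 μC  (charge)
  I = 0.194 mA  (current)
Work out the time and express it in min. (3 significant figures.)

Rearranging q = I·t for t: t = q/I.
q = 601 μC = 6.010×10^-4 C; I = 0.194 mA = 1.940×10^-4 A.
t = 3.098 s
3.098 s × (1 min / 60.00 s) = 0.05163 min

0.0516 min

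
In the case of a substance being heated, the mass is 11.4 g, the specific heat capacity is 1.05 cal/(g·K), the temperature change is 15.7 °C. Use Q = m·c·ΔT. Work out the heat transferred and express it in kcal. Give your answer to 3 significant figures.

0.188 kcal

Directly: Q = mcΔT.
m = 11.4 g = 0.01140 kg; c = 1.05 cal/(g·K) = 4393 J/(kg·K); ΔT = 15.7 °C = 15.70 K.
Q = 786.3 J
786.3 J × (1 kcal / 4184 J) = 0.1879 kcal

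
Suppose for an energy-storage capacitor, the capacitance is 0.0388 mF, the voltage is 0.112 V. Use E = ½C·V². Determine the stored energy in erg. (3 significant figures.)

E is given directly by: E = ½CV².
C = 0.0388 mF = 3.880×10^-5 F; V = 0.112 V.
E = 2.434×10^-7 J
2.434×10^-7 J × (1 erg / 1.000×10^-7 J) = 2.434 erg

2.43 erg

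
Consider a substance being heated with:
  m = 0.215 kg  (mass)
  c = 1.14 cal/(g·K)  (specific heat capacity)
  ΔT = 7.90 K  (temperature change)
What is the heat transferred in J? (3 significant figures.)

Q is given directly by: Q = mcΔT.
m = 0.215 kg; c = 1.14 cal/(g·K) = 4770 J/(kg·K); ΔT = 7.90 K.
Q = 8101 J

8100 J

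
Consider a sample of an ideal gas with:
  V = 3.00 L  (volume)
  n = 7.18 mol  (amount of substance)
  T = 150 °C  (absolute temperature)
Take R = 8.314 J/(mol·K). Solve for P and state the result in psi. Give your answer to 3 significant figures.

From the ideal-gas law: P = nRT/V.
V = 3.00 L = 0.003000 m³; n = 7.18 mol; T = 150 °C = 423.1 K; R = 8.314 J/(mol·K).
P = 8.420×10^6 Pa  (the unit combination reduces to kg/(m·s²) = Pa)
8.420×10^6 Pa × (1 psi / 6895 Pa) = 1221 psi

1220 psi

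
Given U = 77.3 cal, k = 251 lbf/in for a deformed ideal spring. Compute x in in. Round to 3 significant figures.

4.78 in

Solving U = ½k·x² for x: x = √(2U/k).
U = 77.3 cal = 323.4 J; k = 251 lbf/in = 43957 N/m.
x = 0.1213 m
0.1213 m × (1 in / 0.02540 m) = 4.776 in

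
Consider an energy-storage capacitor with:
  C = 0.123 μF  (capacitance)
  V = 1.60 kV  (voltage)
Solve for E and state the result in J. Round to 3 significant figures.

E is given directly by: E = ½CV².
C = 0.123 μF = 1.230×10^-7 F; V = 1.60 kV = 1600 V.
E = 0.1574 J

0.157 J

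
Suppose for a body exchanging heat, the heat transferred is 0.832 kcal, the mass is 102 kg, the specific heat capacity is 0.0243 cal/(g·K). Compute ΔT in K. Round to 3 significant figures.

0.336 K

Rearranging Q = m·c·ΔT for ΔT: ΔT = Q/(m·c).
Q = 0.832 kcal = 3481 J; m = 102 kg; c = 0.0243 cal/(g·K) = 101.7 J/(kg·K).
ΔT = 0.3357 K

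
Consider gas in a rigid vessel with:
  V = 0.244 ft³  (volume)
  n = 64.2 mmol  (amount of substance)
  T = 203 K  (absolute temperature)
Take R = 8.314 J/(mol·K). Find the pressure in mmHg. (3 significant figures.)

118 mmHg

Directly: P = nRT/V.
V = 0.244 ft³ = 0.006909 m³; n = 64.2 mmol = 0.06420 mol; T = 203 K; R = 8.314 J/(mol·K).
P = 15682 Pa  (the unit combination reduces to kg/(m·s²) = Pa)
15682 Pa × (1 mmHg / 133.3 Pa) = 117.6 mmHg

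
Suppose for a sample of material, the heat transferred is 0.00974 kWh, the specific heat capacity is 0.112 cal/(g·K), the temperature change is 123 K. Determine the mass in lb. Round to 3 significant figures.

Rearranging: m = Q/(c·ΔT).
Q = 0.00974 kWh = 35064 J; c = 0.112 cal/(g·K) = 468.6 J/(kg·K); ΔT = 123 K.
m = 0.6083 kg
0.6083 kg × (1 lb / 0.4536 kg) = 1.341 lb

1.34 lb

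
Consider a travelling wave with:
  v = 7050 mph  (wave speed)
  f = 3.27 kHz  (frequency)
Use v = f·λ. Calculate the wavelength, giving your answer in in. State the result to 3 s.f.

Rearranging v = f·λ for λ: λ = v/f.
v = 7050 mph = 3152 m/s; f = 3.27 kHz = 3270 Hz.
λ = 0.9638 m
0.9638 m × (1 in / 0.02540 m) = 37.94 in

37.9 in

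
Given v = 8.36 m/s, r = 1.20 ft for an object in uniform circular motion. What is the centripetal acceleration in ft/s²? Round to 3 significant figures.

627 ft/s²

a is given directly by: a = v²/r.
v = 8.36 m/s; r = 1.20 ft = 0.3658 m.
a = 191.1 m/s²
191.1 m/s² × (1 ft/s² / 0.3048 m/s²) = 626.9 ft/s²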